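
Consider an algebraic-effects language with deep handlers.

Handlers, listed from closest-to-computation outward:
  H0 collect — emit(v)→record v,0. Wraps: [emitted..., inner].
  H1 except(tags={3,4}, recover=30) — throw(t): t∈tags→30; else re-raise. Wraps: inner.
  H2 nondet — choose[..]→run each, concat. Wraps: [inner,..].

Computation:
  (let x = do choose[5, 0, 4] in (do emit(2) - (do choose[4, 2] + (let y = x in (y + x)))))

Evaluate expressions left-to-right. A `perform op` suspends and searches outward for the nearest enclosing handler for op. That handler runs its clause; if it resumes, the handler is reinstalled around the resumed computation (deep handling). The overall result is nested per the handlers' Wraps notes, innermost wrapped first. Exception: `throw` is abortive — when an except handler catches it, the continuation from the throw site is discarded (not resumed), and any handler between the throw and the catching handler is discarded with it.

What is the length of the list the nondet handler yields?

Evaluation trace:
choose[5, 0, 4] @ H2
  branch[0] choose=5:
    emit(2) @ H0 ⇒ out+=2
    choose[4, 2] @ H2
      branch[0] choose=4:
        H0 returns [2, -14]
        H1 returns [2, -14]
        H2 returns [[2, -14]]
      branch[1] choose=2:
        H0 returns [2, -12]
        H1 returns [2, -12]
        H2 returns [[2, -12]]
  branch[1] choose=0:
    emit(2) @ H0 ⇒ out+=2
    choose[4, 2] @ H2
      branch[0] choose=4:
        H0 returns [2, -4]
        H1 returns [2, -4]
        H2 returns [[2, -4]]
      branch[1] choose=2:
        H0 returns [2, -2]
        H1 returns [2, -2]
        H2 returns [[2, -2]]
  branch[2] choose=4:
    emit(2) @ H0 ⇒ out+=2
    choose[4, 2] @ H2
      branch[0] choose=4:
        H0 returns [2, -12]
        H1 returns [2, -12]
        H2 returns [[2, -12]]
      branch[1] choose=2:
        H0 returns [2, -10]
        H1 returns [2, -10]
        H2 returns [[2, -10]]
= [[2, -14], [2, -12], [2, -4], [2, -2], [2, -12], [2, -10]]

Answer: 6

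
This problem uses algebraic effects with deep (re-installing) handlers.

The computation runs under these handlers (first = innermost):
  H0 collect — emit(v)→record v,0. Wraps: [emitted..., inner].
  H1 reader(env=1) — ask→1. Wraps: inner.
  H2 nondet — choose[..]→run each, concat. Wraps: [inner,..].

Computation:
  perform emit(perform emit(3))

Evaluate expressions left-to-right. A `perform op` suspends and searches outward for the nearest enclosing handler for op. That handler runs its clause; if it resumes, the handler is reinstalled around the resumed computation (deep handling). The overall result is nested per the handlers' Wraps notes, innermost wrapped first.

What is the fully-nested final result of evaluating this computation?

Step-by-step:
emit(3) @ H0 ⇒ out+=3
emit(0) @ H0 ⇒ out+=0
H0 returns [3, 0, 0]
H1 returns [3, 0, 0]
H2 returns [[3, 0, 0]]
= [[3, 0, 0]]

Answer: [[3, 0, 0]]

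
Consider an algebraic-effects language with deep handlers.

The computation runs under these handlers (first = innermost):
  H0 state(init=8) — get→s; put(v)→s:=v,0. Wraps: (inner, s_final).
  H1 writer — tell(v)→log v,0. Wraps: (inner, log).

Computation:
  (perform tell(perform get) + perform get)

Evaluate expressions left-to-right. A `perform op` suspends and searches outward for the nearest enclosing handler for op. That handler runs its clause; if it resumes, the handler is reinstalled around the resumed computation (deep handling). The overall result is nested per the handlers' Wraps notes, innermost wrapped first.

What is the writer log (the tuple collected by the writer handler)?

Answer: (8)

Evaluation trace:
get @ H0 ⇒ 8
tell(8) @ H1 ⇒ log+=8
get @ H0 ⇒ 8
H0 returns (8, 8)
H1 returns ((8, 8), (8))
= ((8, 8), (8))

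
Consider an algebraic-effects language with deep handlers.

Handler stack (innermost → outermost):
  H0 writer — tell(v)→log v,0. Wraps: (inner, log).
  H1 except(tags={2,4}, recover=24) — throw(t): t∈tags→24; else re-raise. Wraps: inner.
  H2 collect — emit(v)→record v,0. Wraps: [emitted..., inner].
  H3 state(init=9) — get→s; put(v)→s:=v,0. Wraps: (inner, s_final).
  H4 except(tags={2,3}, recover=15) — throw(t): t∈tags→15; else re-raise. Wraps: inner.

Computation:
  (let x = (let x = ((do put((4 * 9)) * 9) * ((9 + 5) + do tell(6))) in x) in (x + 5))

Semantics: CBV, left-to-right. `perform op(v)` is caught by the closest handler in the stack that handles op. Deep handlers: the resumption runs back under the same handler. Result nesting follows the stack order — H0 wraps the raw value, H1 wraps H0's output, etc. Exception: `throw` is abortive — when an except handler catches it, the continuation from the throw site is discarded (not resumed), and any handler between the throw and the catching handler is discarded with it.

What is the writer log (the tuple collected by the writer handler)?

Answer: (6)

Working:
put(36) @ H3 ⇒ s:=36
tell(6) @ H0 ⇒ log+=6
H0 returns (5, (6))
H1 returns (5, (6))
H2 returns [(5, (6))]
H3 returns ([(5, (6))], 36)
H4 returns ([(5, (6))], 36)
= ([(5, (6))], 36)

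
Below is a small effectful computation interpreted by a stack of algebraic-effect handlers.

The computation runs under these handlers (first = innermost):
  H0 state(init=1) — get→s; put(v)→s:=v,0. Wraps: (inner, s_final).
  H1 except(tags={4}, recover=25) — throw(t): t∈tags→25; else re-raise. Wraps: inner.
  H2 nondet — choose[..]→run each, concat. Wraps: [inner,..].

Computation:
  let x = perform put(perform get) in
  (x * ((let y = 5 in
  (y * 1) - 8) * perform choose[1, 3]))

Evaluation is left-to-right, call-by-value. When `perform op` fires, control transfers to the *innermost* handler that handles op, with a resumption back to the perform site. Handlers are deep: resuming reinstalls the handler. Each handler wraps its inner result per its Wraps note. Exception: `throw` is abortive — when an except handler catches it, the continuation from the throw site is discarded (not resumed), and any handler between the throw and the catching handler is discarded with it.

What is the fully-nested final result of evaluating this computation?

Answer: [(0, 1), (0, 1)]

Working:
get @ H0 ⇒ 1
put(1) @ H0 ⇒ s:=1
choose[1, 3] @ H2
  branch[0] choose=1:
    H0 returns (0, 1)
    H1 returns (0, 1)
    H2 returns [(0, 1)]
  branch[1] choose=3:
    H0 returns (0, 1)
    H1 returns (0, 1)
    H2 returns [(0, 1)]
= [(0, 1), (0, 1)]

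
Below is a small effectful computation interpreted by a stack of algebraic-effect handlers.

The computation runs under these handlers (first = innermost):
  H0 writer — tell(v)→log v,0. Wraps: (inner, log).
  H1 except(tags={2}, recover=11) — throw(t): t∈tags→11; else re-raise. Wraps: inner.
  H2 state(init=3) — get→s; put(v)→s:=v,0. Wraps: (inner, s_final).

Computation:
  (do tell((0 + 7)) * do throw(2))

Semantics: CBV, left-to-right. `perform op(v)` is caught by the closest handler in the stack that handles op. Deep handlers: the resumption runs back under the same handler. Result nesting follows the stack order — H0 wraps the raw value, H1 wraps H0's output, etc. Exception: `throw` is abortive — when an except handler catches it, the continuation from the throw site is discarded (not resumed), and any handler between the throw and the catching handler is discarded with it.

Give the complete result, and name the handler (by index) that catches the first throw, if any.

Answer: (11, 3) ; first throw caught by: H1

Step-by-step:
tell(7) @ H0 ⇒ log+=7
throw(2) @ H1 caught ⇒ 11
H2 returns (11, 3)
= (11, 3)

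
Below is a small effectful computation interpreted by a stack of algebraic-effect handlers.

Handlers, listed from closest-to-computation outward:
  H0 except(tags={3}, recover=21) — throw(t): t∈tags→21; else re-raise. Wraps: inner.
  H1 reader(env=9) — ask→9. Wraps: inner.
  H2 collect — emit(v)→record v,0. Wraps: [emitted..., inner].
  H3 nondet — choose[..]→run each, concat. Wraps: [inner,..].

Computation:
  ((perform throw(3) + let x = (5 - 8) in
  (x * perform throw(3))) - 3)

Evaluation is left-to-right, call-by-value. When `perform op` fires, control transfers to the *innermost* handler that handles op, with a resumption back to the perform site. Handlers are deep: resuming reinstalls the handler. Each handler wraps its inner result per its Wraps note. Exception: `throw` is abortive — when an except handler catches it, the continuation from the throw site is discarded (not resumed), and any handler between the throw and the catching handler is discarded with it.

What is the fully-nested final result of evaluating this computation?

Answer: [[21]]

Evaluation trace:
throw(3) @ H0 caught ⇒ 21
H1 returns 21
H2 returns [21]
H3 returns [[21]]
= [[21]]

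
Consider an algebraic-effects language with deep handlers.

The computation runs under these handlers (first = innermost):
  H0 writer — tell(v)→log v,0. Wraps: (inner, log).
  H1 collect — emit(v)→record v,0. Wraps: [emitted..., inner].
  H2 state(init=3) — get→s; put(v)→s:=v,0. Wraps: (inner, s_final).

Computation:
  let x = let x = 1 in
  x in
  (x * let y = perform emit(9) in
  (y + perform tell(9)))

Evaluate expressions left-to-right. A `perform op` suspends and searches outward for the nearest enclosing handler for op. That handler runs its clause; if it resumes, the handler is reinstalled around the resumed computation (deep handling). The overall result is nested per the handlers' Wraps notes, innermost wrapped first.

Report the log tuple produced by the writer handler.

Answer: (9)

Step-by-step:
emit(9) @ H1 ⇒ out+=9
tell(9) @ H0 ⇒ log+=9
H0 returns (0, (9))
H1 returns [9, (0, (9))]
H2 returns ([9, (0, (9))], 3)
= ([9, (0, (9))], 3)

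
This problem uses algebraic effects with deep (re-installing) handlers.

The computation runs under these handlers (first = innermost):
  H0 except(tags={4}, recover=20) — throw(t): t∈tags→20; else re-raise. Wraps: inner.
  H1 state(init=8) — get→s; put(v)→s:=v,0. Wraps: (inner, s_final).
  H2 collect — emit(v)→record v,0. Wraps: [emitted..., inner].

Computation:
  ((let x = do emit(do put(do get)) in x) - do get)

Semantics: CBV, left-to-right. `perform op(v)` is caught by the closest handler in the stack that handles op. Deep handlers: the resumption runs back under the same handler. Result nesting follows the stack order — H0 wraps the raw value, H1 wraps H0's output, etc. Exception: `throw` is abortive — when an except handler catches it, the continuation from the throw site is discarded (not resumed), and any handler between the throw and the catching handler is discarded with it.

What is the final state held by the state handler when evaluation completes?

Step-by-step:
get @ H1 ⇒ 8
put(8) @ H1 ⇒ s:=8
emit(0) @ H2 ⇒ out+=0
get @ H1 ⇒ 8
H0 returns -8
H1 returns (-8, 8)
H2 returns [0, (-8, 8)]
= [0, (-8, 8)]

Answer: 8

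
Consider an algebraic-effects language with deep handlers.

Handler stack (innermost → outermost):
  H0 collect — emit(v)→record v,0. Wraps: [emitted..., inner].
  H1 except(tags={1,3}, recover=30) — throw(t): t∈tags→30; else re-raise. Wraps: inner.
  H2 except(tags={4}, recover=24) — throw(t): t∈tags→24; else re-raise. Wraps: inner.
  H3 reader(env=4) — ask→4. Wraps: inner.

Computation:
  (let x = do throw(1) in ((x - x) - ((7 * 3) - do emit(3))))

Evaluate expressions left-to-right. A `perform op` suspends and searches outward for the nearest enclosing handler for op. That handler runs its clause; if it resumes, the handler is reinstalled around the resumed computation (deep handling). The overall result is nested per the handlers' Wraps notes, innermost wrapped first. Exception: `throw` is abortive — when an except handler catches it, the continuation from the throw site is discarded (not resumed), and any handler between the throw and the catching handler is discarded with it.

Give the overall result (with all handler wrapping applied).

Answer: 30

Working:
throw(1) @ H1 caught ⇒ 30
H2 returns 30
H3 returns 30
= 30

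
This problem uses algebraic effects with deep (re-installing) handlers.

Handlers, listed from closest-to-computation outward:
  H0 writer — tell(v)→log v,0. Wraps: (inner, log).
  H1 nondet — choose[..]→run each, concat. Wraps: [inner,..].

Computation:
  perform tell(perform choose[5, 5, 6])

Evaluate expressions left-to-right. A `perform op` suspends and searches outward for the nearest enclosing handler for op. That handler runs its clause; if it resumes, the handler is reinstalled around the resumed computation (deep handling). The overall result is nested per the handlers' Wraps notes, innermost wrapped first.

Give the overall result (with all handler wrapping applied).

Answer: [(0, (5)), (0, (5)), (0, (6))]

Working:
choose[5, 5, 6] @ H1
  branch[0] choose=5:
    tell(5) @ H0 ⇒ log+=5
    H0 returns (0, (5))
    H1 returns [(0, (5))]
  branch[1] choose=5:
    tell(5) @ H0 ⇒ log+=5
    H0 returns (0, (5))
    H1 returns [(0, (5))]
  branch[2] choose=6:
    tell(6) @ H0 ⇒ log+=6
    H0 returns (0, (6))
    H1 returns [(0, (6))]
= [(0, (5)), (0, (5)), (0, (6))]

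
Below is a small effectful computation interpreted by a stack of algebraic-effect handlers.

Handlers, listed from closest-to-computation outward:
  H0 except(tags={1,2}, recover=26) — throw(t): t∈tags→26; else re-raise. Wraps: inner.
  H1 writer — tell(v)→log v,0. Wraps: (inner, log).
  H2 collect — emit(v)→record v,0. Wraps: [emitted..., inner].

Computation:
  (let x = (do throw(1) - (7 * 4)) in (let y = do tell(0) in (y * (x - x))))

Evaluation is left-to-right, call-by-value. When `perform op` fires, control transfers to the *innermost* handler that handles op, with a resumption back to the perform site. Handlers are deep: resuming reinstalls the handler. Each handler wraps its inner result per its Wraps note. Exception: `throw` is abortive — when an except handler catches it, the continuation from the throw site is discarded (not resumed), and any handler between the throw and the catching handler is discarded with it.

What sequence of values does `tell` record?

Working:
throw(1) @ H0 caught ⇒ 26
H1 returns (26, ())
H2 returns [(26, ())]
= [(26, ())]

Answer: ()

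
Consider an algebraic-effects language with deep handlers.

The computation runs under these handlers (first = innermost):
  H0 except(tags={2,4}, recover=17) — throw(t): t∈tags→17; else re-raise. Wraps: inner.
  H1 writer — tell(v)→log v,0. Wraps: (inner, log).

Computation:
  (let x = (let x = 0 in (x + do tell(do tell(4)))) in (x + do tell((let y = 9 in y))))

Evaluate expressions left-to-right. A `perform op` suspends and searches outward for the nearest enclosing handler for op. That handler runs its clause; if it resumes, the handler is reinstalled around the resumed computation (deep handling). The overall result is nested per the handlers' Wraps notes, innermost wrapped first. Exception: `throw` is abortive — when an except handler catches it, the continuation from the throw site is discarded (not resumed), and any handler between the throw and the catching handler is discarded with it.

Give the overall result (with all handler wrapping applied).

Working:
tell(4) @ H1 ⇒ log+=4
tell(0) @ H1 ⇒ log+=0
tell(9) @ H1 ⇒ log+=9
H0 returns 0
H1 returns (0, (4, 0, 9))
= (0, (4, 0, 9))

Answer: (0, (4, 0, 9))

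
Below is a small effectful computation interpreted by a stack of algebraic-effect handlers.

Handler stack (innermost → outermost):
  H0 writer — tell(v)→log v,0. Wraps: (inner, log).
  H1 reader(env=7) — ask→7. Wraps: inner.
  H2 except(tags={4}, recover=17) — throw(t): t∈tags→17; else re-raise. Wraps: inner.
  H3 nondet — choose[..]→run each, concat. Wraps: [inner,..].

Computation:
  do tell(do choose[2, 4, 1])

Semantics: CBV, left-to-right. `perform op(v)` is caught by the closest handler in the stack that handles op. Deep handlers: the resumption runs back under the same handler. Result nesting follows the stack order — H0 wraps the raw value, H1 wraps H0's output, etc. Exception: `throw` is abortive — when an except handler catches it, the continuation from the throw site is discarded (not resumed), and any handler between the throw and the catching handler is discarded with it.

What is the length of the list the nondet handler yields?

Answer: 3

Step-by-step:
choose[2, 4, 1] @ H3
  branch[0] choose=2:
    tell(2) @ H0 ⇒ log+=2
    H0 returns (0, (2))
    H1 returns (0, (2))
    H2 returns (0, (2))
    H3 returns [(0, (2))]
  branch[1] choose=4:
    tell(4) @ H0 ⇒ log+=4
    H0 returns (0, (4))
    H1 returns (0, (4))
    H2 returns (0, (4))
    H3 returns [(0, (4))]
  branch[2] choose=1:
    tell(1) @ H0 ⇒ log+=1
    H0 returns (0, (1))
    H1 returns (0, (1))
    H2 returns (0, (1))
    H3 returns [(0, (1))]
= [(0, (2)), (0, (4)), (0, (1))]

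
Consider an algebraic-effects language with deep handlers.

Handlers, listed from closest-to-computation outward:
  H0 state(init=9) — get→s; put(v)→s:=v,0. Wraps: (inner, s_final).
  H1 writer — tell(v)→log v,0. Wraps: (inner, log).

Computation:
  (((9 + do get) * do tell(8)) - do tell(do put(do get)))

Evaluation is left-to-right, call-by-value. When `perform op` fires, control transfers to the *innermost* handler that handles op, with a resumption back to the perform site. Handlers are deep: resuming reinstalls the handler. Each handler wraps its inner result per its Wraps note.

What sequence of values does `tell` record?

Step-by-step:
get @ H0 ⇒ 9
tell(8) @ H1 ⇒ log+=8
get @ H0 ⇒ 9
put(9) @ H0 ⇒ s:=9
tell(0) @ H1 ⇒ log+=0
H0 returns (0, 9)
H1 returns ((0, 9), (8, 0))
= ((0, 9), (8, 0))

Answer: (8, 0)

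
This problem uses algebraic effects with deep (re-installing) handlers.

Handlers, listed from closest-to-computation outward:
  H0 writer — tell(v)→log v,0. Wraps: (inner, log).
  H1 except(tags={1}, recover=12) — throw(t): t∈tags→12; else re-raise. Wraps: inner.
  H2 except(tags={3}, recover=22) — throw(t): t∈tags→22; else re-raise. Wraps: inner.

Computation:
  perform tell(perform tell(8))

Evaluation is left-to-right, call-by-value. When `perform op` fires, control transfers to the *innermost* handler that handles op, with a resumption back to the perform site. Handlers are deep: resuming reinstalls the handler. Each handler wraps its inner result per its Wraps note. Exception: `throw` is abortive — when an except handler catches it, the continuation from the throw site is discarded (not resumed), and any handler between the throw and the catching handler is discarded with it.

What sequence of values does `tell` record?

Answer: (8, 0)

Step-by-step:
tell(8) @ H0 ⇒ log+=8
tell(0) @ H0 ⇒ log+=0
H0 returns (0, (8, 0))
H1 returns (0, (8, 0))
H2 returns (0, (8, 0))
= (0, (8, 0))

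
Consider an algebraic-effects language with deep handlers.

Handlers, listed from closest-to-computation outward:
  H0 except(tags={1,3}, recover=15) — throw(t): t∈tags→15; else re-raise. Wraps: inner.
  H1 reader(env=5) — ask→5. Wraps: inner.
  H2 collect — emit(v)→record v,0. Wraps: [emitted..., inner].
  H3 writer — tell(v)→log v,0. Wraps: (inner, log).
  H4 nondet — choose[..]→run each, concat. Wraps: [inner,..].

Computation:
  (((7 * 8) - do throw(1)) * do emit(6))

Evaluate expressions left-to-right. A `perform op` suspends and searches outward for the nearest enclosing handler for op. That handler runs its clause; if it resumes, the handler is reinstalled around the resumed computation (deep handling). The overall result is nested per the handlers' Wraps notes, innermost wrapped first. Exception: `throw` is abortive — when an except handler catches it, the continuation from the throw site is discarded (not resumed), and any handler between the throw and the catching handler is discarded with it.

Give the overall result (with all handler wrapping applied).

Answer: [([15], ())]

Working:
throw(1) @ H0 caught ⇒ 15
H1 returns 15
H2 returns [15]
H3 returns ([15], ())
H4 returns [([15], ())]
= [([15], ())]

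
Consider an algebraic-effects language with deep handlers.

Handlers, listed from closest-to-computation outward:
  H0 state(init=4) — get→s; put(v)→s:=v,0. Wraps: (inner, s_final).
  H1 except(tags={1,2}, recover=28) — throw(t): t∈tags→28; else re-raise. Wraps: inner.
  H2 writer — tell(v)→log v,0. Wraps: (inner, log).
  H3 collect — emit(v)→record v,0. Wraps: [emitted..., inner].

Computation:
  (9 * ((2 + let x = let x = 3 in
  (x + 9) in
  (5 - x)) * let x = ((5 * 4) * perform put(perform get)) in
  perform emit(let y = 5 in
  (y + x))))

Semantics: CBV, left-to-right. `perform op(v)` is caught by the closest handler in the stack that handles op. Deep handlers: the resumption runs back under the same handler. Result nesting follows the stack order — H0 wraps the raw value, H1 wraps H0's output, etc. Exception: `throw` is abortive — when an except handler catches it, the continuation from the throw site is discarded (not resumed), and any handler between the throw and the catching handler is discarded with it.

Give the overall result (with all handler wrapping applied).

Evaluation trace:
get @ H0 ⇒ 4
put(4) @ H0 ⇒ s:=4
emit(5) @ H3 ⇒ out+=5
H0 returns (0, 4)
H1 returns (0, 4)
H2 returns ((0, 4), ())
H3 returns [5, ((0, 4), ())]
= [5, ((0, 4), ())]

Answer: [5, ((0, 4), ())]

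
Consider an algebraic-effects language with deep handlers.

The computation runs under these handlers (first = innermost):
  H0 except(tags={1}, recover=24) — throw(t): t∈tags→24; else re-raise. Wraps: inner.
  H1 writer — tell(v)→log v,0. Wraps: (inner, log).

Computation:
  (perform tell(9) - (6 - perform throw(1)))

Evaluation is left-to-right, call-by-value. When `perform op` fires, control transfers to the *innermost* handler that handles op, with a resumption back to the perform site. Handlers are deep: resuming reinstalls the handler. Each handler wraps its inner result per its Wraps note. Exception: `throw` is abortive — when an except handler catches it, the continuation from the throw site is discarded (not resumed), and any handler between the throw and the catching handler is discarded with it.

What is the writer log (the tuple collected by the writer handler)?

Step-by-step:
tell(9) @ H1 ⇒ log+=9
throw(1) @ H0 caught ⇒ 24
H1 returns (24, (9))
= (24, (9))

Answer: (9)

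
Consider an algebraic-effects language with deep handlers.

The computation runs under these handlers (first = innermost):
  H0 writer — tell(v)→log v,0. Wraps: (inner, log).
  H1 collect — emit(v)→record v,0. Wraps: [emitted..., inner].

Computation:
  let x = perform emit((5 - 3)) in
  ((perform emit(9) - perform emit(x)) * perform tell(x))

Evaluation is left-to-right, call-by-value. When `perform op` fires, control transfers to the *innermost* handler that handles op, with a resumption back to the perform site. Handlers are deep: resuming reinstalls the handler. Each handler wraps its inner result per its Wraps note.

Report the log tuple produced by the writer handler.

Answer: (0)

Step-by-step:
emit(2) @ H1 ⇒ out+=2
emit(9) @ H1 ⇒ out+=9
emit(0) @ H1 ⇒ out+=0
tell(0) @ H0 ⇒ log+=0
H0 returns (0, (0))
H1 returns [2, 9, 0, (0, (0))]
= [2, 9, 0, (0, (0))]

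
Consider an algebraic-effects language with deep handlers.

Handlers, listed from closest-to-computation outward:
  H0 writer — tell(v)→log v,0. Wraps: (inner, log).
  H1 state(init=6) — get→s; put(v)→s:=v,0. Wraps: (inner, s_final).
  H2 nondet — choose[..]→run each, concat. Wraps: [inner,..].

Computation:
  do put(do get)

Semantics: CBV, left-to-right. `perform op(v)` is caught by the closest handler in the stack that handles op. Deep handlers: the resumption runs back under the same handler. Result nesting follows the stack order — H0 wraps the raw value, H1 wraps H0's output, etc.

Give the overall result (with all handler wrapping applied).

Working:
get @ H1 ⇒ 6
put(6) @ H1 ⇒ s:=6
H0 returns (0, ())
H1 returns ((0, ()), 6)
H2 returns [((0, ()), 6)]
= [((0, ()), 6)]

Answer: [((0, ()), 6)]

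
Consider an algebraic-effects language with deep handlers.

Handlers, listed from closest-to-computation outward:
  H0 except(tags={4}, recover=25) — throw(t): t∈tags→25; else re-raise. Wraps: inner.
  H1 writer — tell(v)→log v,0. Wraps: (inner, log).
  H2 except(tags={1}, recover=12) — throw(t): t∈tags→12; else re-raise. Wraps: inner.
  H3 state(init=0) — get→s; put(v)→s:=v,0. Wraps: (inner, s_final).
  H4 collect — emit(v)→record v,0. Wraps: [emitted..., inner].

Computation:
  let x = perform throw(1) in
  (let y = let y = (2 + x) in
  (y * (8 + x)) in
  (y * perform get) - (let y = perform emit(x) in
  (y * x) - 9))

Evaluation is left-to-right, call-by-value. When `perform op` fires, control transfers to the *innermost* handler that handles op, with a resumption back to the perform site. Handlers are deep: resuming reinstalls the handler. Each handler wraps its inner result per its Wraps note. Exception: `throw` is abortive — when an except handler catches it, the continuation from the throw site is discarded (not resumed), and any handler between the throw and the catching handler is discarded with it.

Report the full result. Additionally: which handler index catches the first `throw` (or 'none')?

Answer: [(12, 0)] ; first throw caught by: H2

Working:
throw(1) @ H0 re-raised
throw(1) @ H2 caught ⇒ 12
H3 returns (12, 0)
H4 returns [(12, 0)]
= [(12, 0)]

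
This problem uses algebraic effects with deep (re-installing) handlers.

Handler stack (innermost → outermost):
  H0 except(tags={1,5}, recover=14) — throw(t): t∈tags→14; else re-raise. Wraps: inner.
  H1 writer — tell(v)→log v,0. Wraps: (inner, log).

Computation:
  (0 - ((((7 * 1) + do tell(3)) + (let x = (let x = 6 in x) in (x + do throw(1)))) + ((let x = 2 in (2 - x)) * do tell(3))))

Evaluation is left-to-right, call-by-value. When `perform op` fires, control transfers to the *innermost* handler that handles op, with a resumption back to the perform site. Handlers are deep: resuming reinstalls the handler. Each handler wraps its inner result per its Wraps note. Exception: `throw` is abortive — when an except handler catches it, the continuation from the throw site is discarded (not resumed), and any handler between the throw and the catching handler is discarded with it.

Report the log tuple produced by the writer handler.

Answer: (3)

Evaluation trace:
tell(3) @ H1 ⇒ log+=3
throw(1) @ H0 caught ⇒ 14
H1 returns (14, (3))
= (14, (3))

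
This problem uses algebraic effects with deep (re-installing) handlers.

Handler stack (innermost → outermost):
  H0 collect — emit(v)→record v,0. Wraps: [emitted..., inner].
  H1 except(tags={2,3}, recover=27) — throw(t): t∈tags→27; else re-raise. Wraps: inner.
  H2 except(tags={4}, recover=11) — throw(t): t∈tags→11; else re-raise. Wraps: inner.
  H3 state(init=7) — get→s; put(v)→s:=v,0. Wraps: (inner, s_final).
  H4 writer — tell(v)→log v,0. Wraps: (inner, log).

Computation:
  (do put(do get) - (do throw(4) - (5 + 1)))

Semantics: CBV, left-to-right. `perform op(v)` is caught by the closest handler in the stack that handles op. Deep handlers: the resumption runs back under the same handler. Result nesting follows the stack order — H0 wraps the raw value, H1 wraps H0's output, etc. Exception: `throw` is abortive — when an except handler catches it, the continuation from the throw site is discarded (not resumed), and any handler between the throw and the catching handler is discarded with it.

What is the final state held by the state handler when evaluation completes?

Answer: 7

Evaluation trace:
get @ H3 ⇒ 7
put(7) @ H3 ⇒ s:=7
throw(4) @ H1 re-raised
throw(4) @ H2 caught ⇒ 11
H3 returns (11, 7)
H4 returns ((11, 7), ())
= ((11, 7), ())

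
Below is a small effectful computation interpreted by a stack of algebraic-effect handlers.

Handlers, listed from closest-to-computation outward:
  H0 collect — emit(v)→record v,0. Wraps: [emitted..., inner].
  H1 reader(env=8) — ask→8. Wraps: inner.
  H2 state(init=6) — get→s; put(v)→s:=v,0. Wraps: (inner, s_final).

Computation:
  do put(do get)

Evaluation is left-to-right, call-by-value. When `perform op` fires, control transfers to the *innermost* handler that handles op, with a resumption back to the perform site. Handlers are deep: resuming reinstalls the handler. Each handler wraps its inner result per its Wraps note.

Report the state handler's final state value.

Answer: 6

Step-by-step:
get @ H2 ⇒ 6
put(6) @ H2 ⇒ s:=6
H0 returns [0]
H1 returns [0]
H2 returns ([0], 6)
= ([0], 6)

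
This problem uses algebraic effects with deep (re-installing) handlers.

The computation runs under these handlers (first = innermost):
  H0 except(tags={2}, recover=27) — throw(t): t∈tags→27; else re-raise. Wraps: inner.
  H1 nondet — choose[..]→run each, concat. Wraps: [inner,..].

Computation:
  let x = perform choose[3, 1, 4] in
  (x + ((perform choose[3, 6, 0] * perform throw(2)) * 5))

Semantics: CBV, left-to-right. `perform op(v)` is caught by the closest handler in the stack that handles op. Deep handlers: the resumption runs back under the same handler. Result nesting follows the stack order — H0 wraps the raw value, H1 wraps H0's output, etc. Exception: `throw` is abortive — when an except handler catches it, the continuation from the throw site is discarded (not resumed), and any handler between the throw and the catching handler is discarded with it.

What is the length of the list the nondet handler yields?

Answer: 9

Step-by-step:
choose[3, 1, 4] @ H1
  branch[0] choose=3:
    choose[3, 6, 0] @ H1
      branch[0] choose=3:
        throw(2) @ H0 caught ⇒ 27
        H1 returns [27]
      branch[1] choose=6:
        throw(2) @ H0 caught ⇒ 27
        H1 returns [27]
      branch[2] choose=0:
        throw(2) @ H0 caught ⇒ 27
        H1 returns [27]
  branch[1] choose=1:
    choose[3, 6, 0] @ H1
      branch[0] choose=3:
        throw(2) @ H0 caught ⇒ 27
        H1 returns [27]
      branch[1] choose=6:
        throw(2) @ H0 caught ⇒ 27
        H1 returns [27]
      branch[2] choose=0:
        throw(2) @ H0 caught ⇒ 27
        H1 returns [27]
  branch[2] choose=4:
    choose[3, 6, 0] @ H1
      branch[0] choose=3:
        throw(2) @ H0 caught ⇒ 27
        H1 returns [27]
      branch[1] choose=6:
        throw(2) @ H0 caught ⇒ 27
        H1 returns [27]
      branch[2] choose=0:
        throw(2) @ H0 caught ⇒ 27
        H1 returns [27]
= [27, 27, 27, 27, 27, 27, 27, 27, 27]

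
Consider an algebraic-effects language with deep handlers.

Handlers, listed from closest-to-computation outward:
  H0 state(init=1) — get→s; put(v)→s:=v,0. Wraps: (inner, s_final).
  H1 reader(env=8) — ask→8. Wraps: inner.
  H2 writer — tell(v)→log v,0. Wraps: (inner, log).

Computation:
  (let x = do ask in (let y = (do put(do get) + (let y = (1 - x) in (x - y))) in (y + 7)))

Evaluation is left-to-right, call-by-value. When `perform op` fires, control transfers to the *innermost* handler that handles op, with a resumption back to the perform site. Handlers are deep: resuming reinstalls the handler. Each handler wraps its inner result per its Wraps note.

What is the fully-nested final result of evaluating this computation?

Answer: ((22, 1), ())

Working:
ask @ H1 ⇒ 8
get @ H0 ⇒ 1
put(1) @ H0 ⇒ s:=1
H0 returns (22, 1)
H1 returns (22, 1)
H2 returns ((22, 1), ())
= ((22, 1), ())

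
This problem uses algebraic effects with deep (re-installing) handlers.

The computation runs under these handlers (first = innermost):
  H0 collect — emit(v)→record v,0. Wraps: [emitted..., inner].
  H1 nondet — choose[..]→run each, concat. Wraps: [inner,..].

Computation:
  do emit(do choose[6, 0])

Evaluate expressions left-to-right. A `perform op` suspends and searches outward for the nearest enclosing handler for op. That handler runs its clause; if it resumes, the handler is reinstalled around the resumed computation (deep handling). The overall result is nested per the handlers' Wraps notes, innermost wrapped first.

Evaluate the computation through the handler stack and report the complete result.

Answer: [[6, 0], [0, 0]]

Working:
choose[6, 0] @ H1
  branch[0] choose=6:
    emit(6) @ H0 ⇒ out+=6
    H0 returns [6, 0]
    H1 returns [[6, 0]]
  branch[1] choose=0:
    emit(0) @ H0 ⇒ out+=0
    H0 returns [0, 0]
    H1 returns [[0, 0]]
= [[6, 0], [0, 0]]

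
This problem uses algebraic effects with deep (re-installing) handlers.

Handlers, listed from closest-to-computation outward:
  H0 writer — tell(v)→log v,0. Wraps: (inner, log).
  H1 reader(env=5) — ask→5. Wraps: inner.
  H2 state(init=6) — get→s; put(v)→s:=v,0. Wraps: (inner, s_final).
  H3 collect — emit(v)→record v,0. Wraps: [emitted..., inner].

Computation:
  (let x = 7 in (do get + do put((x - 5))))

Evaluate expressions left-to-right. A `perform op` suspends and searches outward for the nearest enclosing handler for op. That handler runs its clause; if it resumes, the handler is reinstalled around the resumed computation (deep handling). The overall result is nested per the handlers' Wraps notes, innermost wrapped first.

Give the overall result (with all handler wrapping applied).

Working:
get @ H2 ⇒ 6
put(2) @ H2 ⇒ s:=2
H0 returns (6, ())
H1 returns (6, ())
H2 returns ((6, ()), 2)
H3 returns [((6, ()), 2)]
= [((6, ()), 2)]

Answer: [((6, ()), 2)]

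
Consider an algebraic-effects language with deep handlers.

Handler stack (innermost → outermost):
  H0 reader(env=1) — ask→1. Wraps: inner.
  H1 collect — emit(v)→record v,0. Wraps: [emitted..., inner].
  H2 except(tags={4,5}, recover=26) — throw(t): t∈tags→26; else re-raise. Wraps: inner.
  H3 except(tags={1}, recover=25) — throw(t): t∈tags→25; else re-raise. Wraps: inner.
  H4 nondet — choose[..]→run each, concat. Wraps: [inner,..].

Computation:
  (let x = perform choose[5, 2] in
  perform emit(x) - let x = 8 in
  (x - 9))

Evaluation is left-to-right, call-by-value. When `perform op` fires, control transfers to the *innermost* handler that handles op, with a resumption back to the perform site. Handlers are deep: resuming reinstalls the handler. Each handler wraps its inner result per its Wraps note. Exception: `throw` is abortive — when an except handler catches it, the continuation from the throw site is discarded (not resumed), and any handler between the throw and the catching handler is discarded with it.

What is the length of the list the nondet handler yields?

Answer: 2

Step-by-step:
choose[5, 2] @ H4
  branch[0] choose=5:
    emit(5) @ H1 ⇒ out+=5
    H0 returns 1
    H1 returns [5, 1]
    H2 returns [5, 1]
    H3 returns [5, 1]
    H4 returns [[5, 1]]
  branch[1] choose=2:
    emit(2) @ H1 ⇒ out+=2
    H0 returns 1
    H1 returns [2, 1]
    H2 returns [2, 1]
    H3 returns [2, 1]
    H4 returns [[2, 1]]
= [[5, 1], [2, 1]]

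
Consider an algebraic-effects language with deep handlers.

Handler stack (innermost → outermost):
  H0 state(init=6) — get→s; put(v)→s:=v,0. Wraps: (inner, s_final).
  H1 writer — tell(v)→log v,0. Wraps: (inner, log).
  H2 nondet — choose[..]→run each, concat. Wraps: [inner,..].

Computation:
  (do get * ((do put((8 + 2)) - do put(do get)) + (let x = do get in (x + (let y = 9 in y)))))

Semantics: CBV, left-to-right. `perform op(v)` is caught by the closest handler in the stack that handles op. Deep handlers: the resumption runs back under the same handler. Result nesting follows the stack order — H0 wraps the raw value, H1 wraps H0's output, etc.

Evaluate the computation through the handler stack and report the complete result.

Answer: [((114, 10), ())]

Evaluation trace:
get @ H0 ⇒ 6
put(10) @ H0 ⇒ s:=10
get @ H0 ⇒ 10
put(10) @ H0 ⇒ s:=10
get @ H0 ⇒ 10
H0 returns (114, 10)
H1 returns ((114, 10), ())
H2 returns [((114, 10), ())]
= [((114, 10), ())]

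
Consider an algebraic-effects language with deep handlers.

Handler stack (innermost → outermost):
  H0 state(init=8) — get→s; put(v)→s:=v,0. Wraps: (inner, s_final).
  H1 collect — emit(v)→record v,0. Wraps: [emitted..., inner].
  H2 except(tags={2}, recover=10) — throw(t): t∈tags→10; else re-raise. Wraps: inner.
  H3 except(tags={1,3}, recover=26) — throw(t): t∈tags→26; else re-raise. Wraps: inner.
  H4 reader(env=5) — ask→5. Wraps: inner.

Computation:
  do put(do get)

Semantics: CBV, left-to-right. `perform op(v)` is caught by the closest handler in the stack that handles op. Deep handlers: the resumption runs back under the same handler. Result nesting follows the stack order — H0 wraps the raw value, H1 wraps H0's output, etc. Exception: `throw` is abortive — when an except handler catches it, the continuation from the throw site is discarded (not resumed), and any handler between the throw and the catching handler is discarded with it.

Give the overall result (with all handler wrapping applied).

Step-by-step:
get @ H0 ⇒ 8
put(8) @ H0 ⇒ s:=8
H0 returns (0, 8)
H1 returns [(0, 8)]
H2 returns [(0, 8)]
H3 returns [(0, 8)]
H4 returns [(0, 8)]
= [(0, 8)]

Answer: [(0, 8)]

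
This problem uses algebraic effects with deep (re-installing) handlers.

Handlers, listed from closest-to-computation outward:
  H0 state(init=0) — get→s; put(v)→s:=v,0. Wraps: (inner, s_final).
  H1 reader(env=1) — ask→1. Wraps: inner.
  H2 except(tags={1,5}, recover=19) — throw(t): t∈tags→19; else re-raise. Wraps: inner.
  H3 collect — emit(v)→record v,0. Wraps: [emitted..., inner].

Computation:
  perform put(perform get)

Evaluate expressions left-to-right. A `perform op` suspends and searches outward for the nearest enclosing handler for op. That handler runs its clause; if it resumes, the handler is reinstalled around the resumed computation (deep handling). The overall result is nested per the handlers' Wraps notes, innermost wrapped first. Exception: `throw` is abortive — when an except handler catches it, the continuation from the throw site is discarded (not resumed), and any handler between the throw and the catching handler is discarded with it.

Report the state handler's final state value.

Answer: 0

Evaluation trace:
get @ H0 ⇒ 0
put(0) @ H0 ⇒ s:=0
H0 returns (0, 0)
H1 returns (0, 0)
H2 returns (0, 0)
H3 returns [(0, 0)]
= [(0, 0)]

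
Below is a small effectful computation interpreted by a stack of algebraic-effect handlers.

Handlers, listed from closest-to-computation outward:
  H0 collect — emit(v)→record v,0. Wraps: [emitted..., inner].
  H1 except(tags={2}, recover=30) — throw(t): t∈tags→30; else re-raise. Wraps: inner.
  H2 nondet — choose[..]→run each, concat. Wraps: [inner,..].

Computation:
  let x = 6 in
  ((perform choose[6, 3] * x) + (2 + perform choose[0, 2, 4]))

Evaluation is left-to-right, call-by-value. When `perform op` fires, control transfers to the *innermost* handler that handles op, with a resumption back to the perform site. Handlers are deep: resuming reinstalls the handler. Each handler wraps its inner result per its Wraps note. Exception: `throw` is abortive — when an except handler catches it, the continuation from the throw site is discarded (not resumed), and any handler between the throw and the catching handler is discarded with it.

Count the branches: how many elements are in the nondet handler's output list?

Answer: 6

Step-by-step:
choose[6, 3] @ H2
  branch[0] choose=6:
    choose[0, 2, 4] @ H2
      branch[0] choose=0:
        H0 returns [38]
        H1 returns [38]
        H2 returns [[38]]
      branch[1] choose=2:
        H0 returns [40]
        H1 returns [40]
        H2 returns [[40]]
      branch[2] choose=4:
        H0 returns [42]
        H1 returns [42]
        H2 returns [[42]]
  branch[1] choose=3:
    choose[0, 2, 4] @ H2
      branch[0] choose=0:
        H0 returns [20]
        H1 returns [20]
        H2 returns [[20]]
      branch[1] choose=2:
        H0 returns [22]
        H1 returns [22]
        H2 returns [[22]]
      branch[2] choose=4:
        H0 returns [24]
        H1 returns [24]
        H2 returns [[24]]
= [[38], [40], [42], [20], [22], [24]]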